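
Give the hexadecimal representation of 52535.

Using repeated division by 16 (digits 10–15 are A–F):
52535 ÷ 16 = 3283 remainder 7
3283 ÷ 16 = 205 remainder 3
205 ÷ 16 = 12 remainder 13 (D)
12 ÷ 16 = 0 remainder 12 (C)
Reading remainders bottom to top: CD37



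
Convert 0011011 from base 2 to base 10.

Sum of powers of 2 for each 1-bit:
2^0 + 2^1 + 2^3 + 2^4
= 1 + 2 + 8 + 16
= 27



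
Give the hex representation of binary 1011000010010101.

Group into 4-bit nibbles from right:
  1011 = B
  0000 = 0
  1001 = 9
  0101 = 5
Result: B095



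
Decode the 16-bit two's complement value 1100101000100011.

Binary: 1100101000100011
Sign bit: 1 (negative)
Invert: 0011010111011100
Add 1:  0011010111011101
Magnitude: 0011010111011101 = 8192 + 4096 + 1024 + 256 + 128 + 64 + 16 + 8 + 4 + 1 = 13789
Value: -13789



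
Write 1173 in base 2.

Using repeated division by 2:
1173 ÷ 2 = 586 remainder 1
586 ÷ 2 = 293 remainder 0
293 ÷ 2 = 146 remainder 1
146 ÷ 2 = 73 remainder 0
73 ÷ 2 = 36 remainder 1
36 ÷ 2 = 18 remainder 0
18 ÷ 2 = 9 remainder 0
9 ÷ 2 = 4 remainder 1
4 ÷ 2 = 2 remainder 0
2 ÷ 2 = 1 remainder 0
1 ÷ 2 = 0 remainder 1
Reading remainders bottom to top: 10010010101



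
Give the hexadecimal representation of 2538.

Using repeated division by 16 (digits 10–15 are A–F):
2538 ÷ 16 = 158 remainder 10 (A)
158 ÷ 16 = 9 remainder 14 (E)
9 ÷ 16 = 0 remainder 9
Reading remainders bottom to top: 9EA



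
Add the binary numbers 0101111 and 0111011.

Add column by column from the right: bit + bit + carry-in; write the sum mod 2, carry 1 when the sum is 2 or 3.
carry:  1111110
        0101111
+       0111011
---------------
       01101010
(the carry out of the leftmost column, 0, becomes the leading bit)
Decimal check:
  0101111 = 32 + 8 + 4 + 2 + 1 = 47
  0111011 = 32 + 16 + 8 + 2 + 1 = 59
  47 + 59 = 106, and 01101010 = 64 + 32 + 8 + 2 = 106 ✓



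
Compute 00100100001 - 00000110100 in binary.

Method 1 - Direct subtraction (column by column from the right: bit − bit − borrow-in; if negative, add 2 and borrow 1 from the next column):
borrow: 00111111000
        00100100001
-       00000110100
-------------------
        00011101101

Method 2 - Add two's complement:
Two's complement of 00000110100: invert → 11111001011, add 1 → 11111001100
  00100100001
+ 11111001100
-------------
 100011101101  (end carry out of the top bit = 1)
Discarding the end carry: 00011101101
Decimal check:
  00100100001 = 256 + 32 + 1 = 289
  00000110100 = 32 + 16 + 4 = 52
  289 - 52 = 237, and 00011101101 = 128 + 64 + 32 + 8 + 4 + 1 = 237 ✓



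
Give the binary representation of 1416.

Using repeated division by 2:
1416 ÷ 2 = 708 remainder 0
708 ÷ 2 = 354 remainder 0
354 ÷ 2 = 177 remainder 0
177 ÷ 2 = 88 remainder 1
88 ÷ 2 = 44 remainder 0
44 ÷ 2 = 22 remainder 0
22 ÷ 2 = 11 remainder 0
11 ÷ 2 = 5 remainder 1
5 ÷ 2 = 2 remainder 1
2 ÷ 2 = 1 remainder 0
1 ÷ 2 = 0 remainder 1
Reading remainders bottom to top: 10110001000



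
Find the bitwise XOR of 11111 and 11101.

XOR: 1 when bits differ
  11111
^ 11101
-------
  00010
Decimal: 31 ^ 29 = 2



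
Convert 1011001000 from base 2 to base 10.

Sum of powers of 2 for each 1-bit:
2^3 + 2^6 + 2^7 + 2^9
= 8 + 64 + 128 + 512
= 712



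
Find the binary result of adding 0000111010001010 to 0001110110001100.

Add column by column from the right: bit + bit + carry-in; write the sum mod 2, carry 1 when the sum is 2 or 3.
carry:  0011111100010000
        0000111010001010
+       0001110110001100
------------------------
       00010110000010110
(the carry out of the leftmost column, 0, becomes the leading bit)
Decimal check:
  0000111010001010 = 2048 + 1024 + 512 + 128 + 8 + 2 = 3722
  0001110110001100 = 4096 + 2048 + 1024 + 256 + 128 + 8 + 4 = 7564
  3722 + 7564 = 11286, and 00010110000010110 = 8192 + 2048 + 1024 + 16 + 4 + 2 = 11286 ✓



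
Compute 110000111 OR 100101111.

OR: 1 when either bit is 1
  110000111
| 100101111
-----------
  110101111
Decimal: 391 | 303 = 431



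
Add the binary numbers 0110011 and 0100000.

Add column by column from the right: bit + bit + carry-in; write the sum mod 2, carry 1 when the sum is 2 or 3.
carry:  1000000
        0110011
+       0100000
---------------
       01010011
(the carry out of the leftmost column, 0, becomes the leading bit)
Decimal check:
  0110011 = 32 + 16 + 2 + 1 = 51
  0100000 = 32
  51 + 32 = 83, and 01010011 = 64 + 16 + 2 + 1 = 83 ✓



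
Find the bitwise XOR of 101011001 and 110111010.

XOR: 1 when bits differ
  101011001
^ 110111010
-----------
  011100011
Decimal: 345 ^ 442 = 227



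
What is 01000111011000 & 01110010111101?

AND: 1 only when both bits are 1
  01000111011000
& 01110010111101
----------------
  01000010011000
Decimal: 4568 & 7357 = 4248



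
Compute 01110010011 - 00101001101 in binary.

Method 1 - Direct subtraction (column by column from the right: bit − bit − borrow-in; if negative, add 2 and borrow 1 from the next column):
borrow: 00010011000
        01110010011
-       00101001101
-------------------
        01001000110

Method 2 - Add two's complement:
Two's complement of 00101001101: invert → 11010110010, add 1 → 11010110011
  01110010011
+ 11010110011
-------------
 101001000110  (end carry out of the top bit = 1)
Discarding the end carry: 01001000110
Decimal check:
  01110010011 = 512 + 256 + 128 + 16 + 2 + 1 = 915
  00101001101 = 256 + 64 + 8 + 4 + 1 = 333
  915 - 333 = 582, and 01001000110 = 512 + 64 + 4 + 2 = 582 ✓



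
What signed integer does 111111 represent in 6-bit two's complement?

Binary: 111111
Sign bit: 1 (negative)
Invert: 000000
Add 1:  000001
Magnitude: 000001 = 1
Value: -1



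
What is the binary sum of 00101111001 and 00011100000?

Add column by column from the right: bit + bit + carry-in; write the sum mod 2, carry 1 when the sum is 2 or 3.
carry:  01111000000
        00101111001
+       00011100000
-------------------
       001001011001
(the carry out of the leftmost column, 0, becomes the leading bit)
Decimal check:
  00101111001 = 256 + 64 + 32 + 16 + 8 + 1 = 377
  00011100000 = 128 + 64 + 32 = 224
  377 + 224 = 601, and 001001011001 = 512 + 64 + 16 + 8 + 1 = 601 ✓



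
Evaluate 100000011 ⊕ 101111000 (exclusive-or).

XOR: 1 when bits differ
  100000011
^ 101111000
-----------
  001111011
Decimal: 259 ^ 376 = 123



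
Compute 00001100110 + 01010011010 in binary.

Add column by column from the right: bit + bit + carry-in; write the sum mod 2, carry 1 when the sum is 2 or 3.
carry:  00111111100
        00001100110
+       01010011010
-------------------
       001100000000
(the carry out of the leftmost column, 0, becomes the leading bit)
Decimal check:
  00001100110 = 64 + 32 + 4 + 2 = 102
  01010011010 = 512 + 128 + 16 + 8 + 2 = 666
  102 + 666 = 768, and 001100000000 = 512 + 256 = 768 ✓



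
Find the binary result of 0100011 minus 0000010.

Method 1 - Direct subtraction (column by column from the right: bit − bit − borrow-in; if negative, add 2 and borrow 1 from the next column):
borrow: 0000000
        0100011
-       0000010
---------------
        0100001

Method 2 - Add two's complement:
Two's complement of 0000010: invert → 1111101, add 1 → 1111110
  0100011
+ 1111110
---------
 10100001  (end carry out of the top bit = 1)
Discarding the end carry: 0100001
Decimal check:
  0100011 = 32 + 2 + 1 = 35
  0000010 = 2
  35 - 2 = 33, and 0100001 = 32 + 1 = 33 ✓



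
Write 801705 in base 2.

Using repeated division by 2:
801705 ÷ 2 = 400852 remainder 1
400852 ÷ 2 = 200426 remainder 0
200426 ÷ 2 = 100213 remainder 0
100213 ÷ 2 = 50106 remainder 1
50106 ÷ 2 = 25053 remainder 0
25053 ÷ 2 = 12526 remainder 1
12526 ÷ 2 = 6263 remainder 0
6263 ÷ 2 = 3131 remainder 1
3131 ÷ 2 = 1565 remainder 1
1565 ÷ 2 = 782 remainder 1
782 ÷ 2 = 391 remainder 0
391 ÷ 2 = 195 remainder 1
195 ÷ 2 = 97 remainder 1
97 ÷ 2 = 48 remainder 1
48 ÷ 2 = 24 remainder 0
24 ÷ 2 = 12 remainder 0
12 ÷ 2 = 6 remainder 0
6 ÷ 2 = 3 remainder 0
3 ÷ 2 = 1 remainder 1
1 ÷ 2 = 0 remainder 1
Reading remainders bottom to top: 11000011101110101001



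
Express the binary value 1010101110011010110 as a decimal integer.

Sum of powers of 2 for each 1-bit:
2^1 + 2^2 + 2^4 + 2^6 + 2^7 + 2^10 + 2^11 + 2^12 + 2^14 + 2^16 + 2^18
= 2 + 4 + 16 + 64 + 128 + 1024 + 2048 + 4096 + 16384 + 65536 + 262144
= 351446



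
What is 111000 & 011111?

AND: 1 only when both bits are 1
  111000
& 011111
--------
  011000
Decimal: 56 & 31 = 24



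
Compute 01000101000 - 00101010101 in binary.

Method 1 - Direct subtraction (column by column from the right: bit − bit − borrow-in; if negative, add 2 and borrow 1 from the next column):
borrow: 01110101110
        01000101000
-       00101010101
-------------------
        00011010011

Method 2 - Add two's complement:
Two's complement of 00101010101: invert → 11010101010, add 1 → 11010101011
  01000101000
+ 11010101011
-------------
 100011010011  (end carry out of the top bit = 1)
Discarding the end carry: 00011010011
Decimal check:
  01000101000 = 512 + 32 + 8 = 552
  00101010101 = 256 + 64 + 16 + 4 + 1 = 341
  552 - 341 = 211, and 00011010011 = 128 + 64 + 16 + 2 + 1 = 211 ✓



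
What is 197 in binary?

Using repeated division by 2:
197 ÷ 2 = 98 remainder 1
98 ÷ 2 = 49 remainder 0
49 ÷ 2 = 24 remainder 1
24 ÷ 2 = 12 remainder 0
12 ÷ 2 = 6 remainder 0
6 ÷ 2 = 3 remainder 0
3 ÷ 2 = 1 remainder 1
1 ÷ 2 = 0 remainder 1
Reading remainders bottom to top: 11000101



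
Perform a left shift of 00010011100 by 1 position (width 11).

Original: 00010011100 (decimal 156)
Shift left by 1 position
Append 1 zero on the right
Result: 00100111000 (decimal 312)
Equivalent: 156 << 1 = 156 × 2^1 = 312



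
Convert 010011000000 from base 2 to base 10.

Sum of powers of 2 for each 1-bit:
2^6 + 2^7 + 2^10
= 64 + 128 + 1024
= 1216



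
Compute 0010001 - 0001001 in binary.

Method 1 - Direct subtraction (column by column from the right: bit − bit − borrow-in; if negative, add 2 and borrow 1 from the next column):
borrow: 0010000
        0010001
-       0001001
---------------
        0001000

Method 2 - Add two's complement:
Two's complement of 0001001: invert → 1110110, add 1 → 1110111
  0010001
+ 1110111
---------
 10001000  (end carry out of the top bit = 1)
Discarding the end carry: 0001000
Decimal check:
  0010001 = 16 + 1 = 17
  0001001 = 8 + 1 = 9
  17 - 9 = 8, and 0001000 = 8 ✓



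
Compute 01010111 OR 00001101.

OR: 1 when either bit is 1
  01010111
| 00001101
----------
  01011111
Decimal: 87 | 13 = 95



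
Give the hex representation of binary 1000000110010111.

Group into 4-bit nibbles from right:
  1000 = 8
  0001 = 1
  1001 = 9
  0111 = 7
Result: 8197



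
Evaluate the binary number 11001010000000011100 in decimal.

Sum of powers of 2 for each 1-bit:
2^2 + 2^3 + 2^4 + 2^13 + 2^15 + 2^18 + 2^19
= 4 + 8 + 16 + 8192 + 32768 + 262144 + 524288
= 827420



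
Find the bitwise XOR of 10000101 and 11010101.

XOR: 1 when bits differ
  10000101
^ 11010101
----------
  01010000
Decimal: 133 ^ 213 = 80



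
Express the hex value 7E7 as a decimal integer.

Expand by place value (powers of 16):
Digit values: E = 14
7E7 = 7 × 16^2 + 14 × 16^1 + 7 × 16^0
= 7 × 256 + 14 × 16 + 7 × 1
= 1792 + 224 + 7
= 2023



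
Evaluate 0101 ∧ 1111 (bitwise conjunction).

AND: 1 only when both bits are 1
  0101
& 1111
------
  0101
Decimal: 5 & 15 = 5



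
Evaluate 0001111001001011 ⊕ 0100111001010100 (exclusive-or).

XOR: 1 when bits differ
  0001111001001011
^ 0100111001010100
------------------
  0101000000011111
Decimal: 7755 ^ 20052 = 20511



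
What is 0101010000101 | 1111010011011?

OR: 1 when either bit is 1
  0101010000101
| 1111010011011
---------------
  1111010011111
Decimal: 2693 | 7835 = 7839



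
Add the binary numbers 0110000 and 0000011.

Add column by column from the right: bit + bit + carry-in; write the sum mod 2, carry 1 when the sum is 2 or 3.
carry:  0000000
        0110000
+       0000011
---------------
       00110011
(the carry out of the leftmost column, 0, becomes the leading bit)
Decimal check:
  0110000 = 32 + 16 = 48
  0000011 = 2 + 1 = 3
  48 + 3 = 51, and 00110011 = 32 + 16 + 2 + 1 = 51 ✓



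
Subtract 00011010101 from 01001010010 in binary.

Method 1 - Direct subtraction (column by column from the right: bit − bit − borrow-in; if negative, add 2 and borrow 1 from the next column):
borrow: 01111111010
        01001010010
-       00011010101
-------------------
        00101111101

Method 2 - Add two's complement:
Two's complement of 00011010101: invert → 11100101010, add 1 → 11100101011
  01001010010
+ 11100101011
-------------
 100101111101  (end carry out of the top bit = 1)
Discarding the end carry: 00101111101
Decimal check:
  01001010010 = 512 + 64 + 16 + 2 = 594
  00011010101 = 128 + 64 + 16 + 4 + 1 = 213
  594 - 213 = 381, and 00101111101 = 256 + 64 + 32 + 16 + 8 + 4 + 1 = 381 ✓



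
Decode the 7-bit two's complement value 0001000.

Binary: 0001000
Sign bit: 0 (non-negative)
Read directly as an unsigned value:
0001000 = 8
Value: 8



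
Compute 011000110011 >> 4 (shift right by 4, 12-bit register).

Original: 011000110011 (decimal 1587)
Shift right by 4 positions
Drop the 4 low bits; fill with zeros on the left
Result: 000001100011 (decimal 99)
Equivalent: 1587 >> 4 = 1587 ÷ 2^4 = 99



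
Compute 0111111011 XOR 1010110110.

XOR: 1 when bits differ
  0111111011
^ 1010110110
------------
  1101001101
Decimal: 507 ^ 694 = 845



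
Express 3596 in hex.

Using repeated division by 16 (digits 10–15 are A–F):
3596 ÷ 16 = 224 remainder 12 (C)
224 ÷ 16 = 14 remainder 0
14 ÷ 16 = 0 remainder 14 (E)
Reading remainders bottom to top: E0C



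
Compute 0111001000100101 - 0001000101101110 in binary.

Method 1 - Direct subtraction (column by column from the right: bit − bit − borrow-in; if negative, add 2 and borrow 1 from the next column):
borrow: 0000001111111100
        0111001000100101
-       0001000101101110
------------------------
        0110000010110111

Method 2 - Add two's complement:
Two's complement of 0001000101101110: invert → 1110111010010001, add 1 → 1110111010010010
  0111001000100101
+ 1110111010010010
------------------
 10110000010110111  (end carry out of the top bit = 1)
Discarding the end carry: 0110000010110111
Decimal check:
  0111001000100101 = 16384 + 8192 + 4096 + 512 + 32 + 4 + 1 = 29221
  0001000101101110 = 4096 + 256 + 64 + 32 + 8 + 4 + 2 = 4462
  29221 - 4462 = 24759, and 0110000010110111 = 16384 + 8192 + 128 + 32 + 16 + 4 + 2 + 1 = 24759 ✓



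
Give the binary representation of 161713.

Using repeated division by 2:
161713 ÷ 2 = 80856 remainder 1
80856 ÷ 2 = 40428 remainder 0
40428 ÷ 2 = 20214 remainder 0
20214 ÷ 2 = 10107 remainder 0
10107 ÷ 2 = 5053 remainder 1
5053 ÷ 2 = 2526 remainder 1
2526 ÷ 2 = 1263 remainder 0
1263 ÷ 2 = 631 remainder 1
631 ÷ 2 = 315 remainder 1
315 ÷ 2 = 157 remainder 1
157 ÷ 2 = 78 remainder 1
78 ÷ 2 = 39 remainder 0
39 ÷ 2 = 19 remainder 1
19 ÷ 2 = 9 remainder 1
9 ÷ 2 = 4 remainder 1
4 ÷ 2 = 2 remainder 0
2 ÷ 2 = 1 remainder 0
1 ÷ 2 = 0 remainder 1
Reading remainders bottom to top: 100111011110110001



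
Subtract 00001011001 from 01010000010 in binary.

Method 1 - Direct subtraction (column by column from the right: bit − bit − borrow-in; if negative, add 2 and borrow 1 from the next column):
borrow: 00011110010
        01010000010
-       00001011001
-------------------
        01000101001

Method 2 - Add two's complement:
Two's complement of 00001011001: invert → 11110100110, add 1 → 11110100111
  01010000010
+ 11110100111
-------------
 101000101001  (end carry out of the top bit = 1)
Discarding the end carry: 01000101001
Decimal check:
  01010000010 = 512 + 128 + 2 = 642
  00001011001 = 64 + 16 + 8 + 1 = 89
  642 - 89 = 553, and 01000101001 = 512 + 32 + 8 + 1 = 553 ✓



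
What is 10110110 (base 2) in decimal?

Sum of powers of 2 for each 1-bit:
2^1 + 2^2 + 2^4 + 2^5 + 2^7
= 2 + 4 + 16 + 32 + 128
= 182



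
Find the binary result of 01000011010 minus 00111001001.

Method 1 - Direct subtraction (column by column from the right: bit − bit − borrow-in; if negative, add 2 and borrow 1 from the next column):
borrow: 01110000010
        01000011010
-       00111001001
-------------------
        00001010001

Method 2 - Add two's complement:
Two's complement of 00111001001: invert → 11000110110, add 1 → 11000110111
  01000011010
+ 11000110111
-------------
 100001010001  (end carry out of the top bit = 1)
Discarding the end carry: 00001010001
Decimal check:
  01000011010 = 512 + 16 + 8 + 2 = 538
  00111001001 = 256 + 128 + 64 + 8 + 1 = 457
  538 - 457 = 81, and 00001010001 = 64 + 16 + 1 = 81 ✓



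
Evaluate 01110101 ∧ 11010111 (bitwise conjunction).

AND: 1 only when both bits are 1
  01110101
& 11010111
----------
  01010101
Decimal: 117 & 215 = 85



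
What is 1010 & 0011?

AND: 1 only when both bits are 1
  1010
& 0011
------
  0010
Decimal: 10 & 3 = 2



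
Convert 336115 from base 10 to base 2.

Using repeated division by 2:
336115 ÷ 2 = 168057 remainder 1
168057 ÷ 2 = 84028 remainder 1
84028 ÷ 2 = 42014 remainder 0
42014 ÷ 2 = 21007 remainder 0
21007 ÷ 2 = 10503 remainder 1
10503 ÷ 2 = 5251 remainder 1
5251 ÷ 2 = 2625 remainder 1
2625 ÷ 2 = 1312 remainder 1
1312 ÷ 2 = 656 remainder 0
656 ÷ 2 = 328 remainder 0
328 ÷ 2 = 164 remainder 0
164 ÷ 2 = 82 remainder 0
82 ÷ 2 = 41 remainder 0
41 ÷ 2 = 20 remainder 1
20 ÷ 2 = 10 remainder 0
10 ÷ 2 = 5 remainder 0
5 ÷ 2 = 2 remainder 1
2 ÷ 2 = 1 remainder 0
1 ÷ 2 = 0 remainder 1
Reading remainders bottom to top: 1010010000011110011



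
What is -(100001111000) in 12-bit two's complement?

Original (sign bit 1, negative): 100001111000
Step 1 - Invert all bits: 011110000111
Step 2 - Add 1: 011110001000
Verification: 100001111000 + 011110001000 = 1000000000000; discarding the end carry (carry out of the top bit) leaves the 12-bit value 000000000000, as required for x + (-x)



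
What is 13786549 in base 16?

Using repeated division by 16 (digits 10–15 are A–F):
13786549 ÷ 16 = 861659 remainder 5
861659 ÷ 16 = 53853 remainder 11 (B)
53853 ÷ 16 = 3365 remainder 13 (D)
3365 ÷ 16 = 210 remainder 5
210 ÷ 16 = 13 remainder 2
13 ÷ 16 = 0 remainder 13 (D)
Reading remainders bottom to top: D25DB5



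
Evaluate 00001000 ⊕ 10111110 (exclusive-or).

XOR: 1 when bits differ
  00001000
^ 10111110
----------
  10110110
Decimal: 8 ^ 190 = 182



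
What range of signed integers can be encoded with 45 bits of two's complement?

For 45-bit two's complement:
Minimum: -2^44 = -17592186044416
Maximum: 2^44 - 1 = 17592186044415



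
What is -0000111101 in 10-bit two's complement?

Original: 0000111101
Step 1 - Invert all bits: 1111000010
Step 2 - Add 1: 1111000011
Verification: 0000111101 + 1111000011 = 10000000000; discarding the end carry (carry out of the top bit) leaves the 10-bit value 0000000000, as required for x + (-x)



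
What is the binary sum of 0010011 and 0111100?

Add column by column from the right: bit + bit + carry-in; write the sum mod 2, carry 1 when the sum is 2 or 3.
carry:  1100000
        0010011
+       0111100
---------------
       01001111
(the carry out of the leftmost column, 0, becomes the leading bit)
Decimal check:
  0010011 = 16 + 2 + 1 = 19
  0111100 = 32 + 16 + 8 + 4 = 60
  19 + 60 = 79, and 01001111 = 64 + 8 + 4 + 2 + 1 = 79 ✓



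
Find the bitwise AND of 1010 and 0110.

AND: 1 only when both bits are 1
  1010
& 0110
------
  0010
Decimal: 10 & 6 = 2



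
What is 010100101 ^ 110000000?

XOR: 1 when bits differ
  010100101
^ 110000000
-----------
  100100101
Decimal: 165 ^ 384 = 293



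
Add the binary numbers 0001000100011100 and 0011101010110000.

Add column by column from the right: bit + bit + carry-in; write the sum mod 2, carry 1 when the sum is 2 or 3.
carry:  0110000001100000
        0001000100011100
+       0011101010110000
------------------------
       00100101111001100
(the carry out of the leftmost column, 0, becomes the leading bit)
Decimal check:
  0001000100011100 = 4096 + 256 + 16 + 8 + 4 = 4380
  0011101010110000 = 8192 + 4096 + 2048 + 512 + 128 + 32 + 16 = 15024
  4380 + 15024 = 19404, and 00100101111001100 = 16384 + 2048 + 512 + 256 + 128 + 64 + 8 + 4 = 19404 ✓



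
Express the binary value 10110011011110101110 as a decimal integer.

Sum of powers of 2 for each 1-bit:
2^1 + 2^2 + 2^3 + 2^5 + 2^7 + 2^8 + 2^9 + 2^10 + 2^12 + 2^13 + 2^16 + 2^17 + 2^19
= 2 + 4 + 8 + 32 + 128 + 256 + 512 + 1024 + 4096 + 8192 + 65536 + 131072 + 524288
= 735150



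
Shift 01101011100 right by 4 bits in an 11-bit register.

Original: 01101011100 (decimal 860)
Shift right by 4 positions
Drop the 4 low bits; fill with zeros on the left
Result: 00000110101 (decimal 53)
Equivalent: 860 >> 4 = 860 ÷ 2^4 = 53



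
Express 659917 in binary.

Using repeated division by 2:
659917 ÷ 2 = 329958 remainder 1
329958 ÷ 2 = 164979 remainder 0
164979 ÷ 2 = 82489 remainder 1
82489 ÷ 2 = 41244 remainder 1
41244 ÷ 2 = 20622 remainder 0
20622 ÷ 2 = 10311 remainder 0
10311 ÷ 2 = 5155 remainder 1
5155 ÷ 2 = 2577 remainder 1
2577 ÷ 2 = 1288 remainder 1
1288 ÷ 2 = 644 remainder 0
644 ÷ 2 = 322 remainder 0
322 ÷ 2 = 161 remainder 0
161 ÷ 2 = 80 remainder 1
80 ÷ 2 = 40 remainder 0
40 ÷ 2 = 20 remainder 0
20 ÷ 2 = 10 remainder 0
10 ÷ 2 = 5 remainder 0
5 ÷ 2 = 2 remainder 1
2 ÷ 2 = 1 remainder 0
1 ÷ 2 = 0 remainder 1
Reading remainders bottom to top: 10100001000111001101



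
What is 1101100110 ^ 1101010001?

XOR: 1 when bits differ
  1101100110
^ 1101010001
------------
  0000110111
Decimal: 870 ^ 849 = 55



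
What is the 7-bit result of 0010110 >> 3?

Original: 0010110 (decimal 22)
Shift right by 3 positions
Drop the 3 low bits; fill with zeros on the left
Result: 0000010 (decimal 2)
Equivalent: 22 >> 3 = 22 ÷ 2^3 = 2



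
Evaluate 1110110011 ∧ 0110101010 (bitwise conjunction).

AND: 1 only when both bits are 1
  1110110011
& 0110101010
------------
  0110100010
Decimal: 947 & 426 = 418



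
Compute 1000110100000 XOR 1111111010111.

XOR: 1 when bits differ
  1000110100000
^ 1111111010111
---------------
  0111001110111
Decimal: 4512 ^ 8151 = 3703



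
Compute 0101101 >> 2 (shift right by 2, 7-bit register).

Original: 0101101 (decimal 45)
Shift right by 2 positions
Drop the 2 low bits; fill with zeros on the left
Result: 0001011 (decimal 11)
Equivalent: 45 >> 2 = 45 ÷ 2^2 = 11



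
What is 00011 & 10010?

AND: 1 only when both bits are 1
  00011
& 10010
-------
  00010
Decimal: 3 & 18 = 2



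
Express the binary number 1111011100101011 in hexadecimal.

Group into 4-bit nibbles from right:
  1111 = F
  0111 = 7
  0010 = 2
  1011 = B
Result: F72B



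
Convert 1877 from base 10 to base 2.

Using repeated division by 2:
1877 ÷ 2 = 938 remainder 1
938 ÷ 2 = 469 remainder 0
469 ÷ 2 = 234 remainder 1
234 ÷ 2 = 117 remainder 0
117 ÷ 2 = 58 remainder 1
58 ÷ 2 = 29 remainder 0
29 ÷ 2 = 14 remainder 1
14 ÷ 2 = 7 remainder 0
7 ÷ 2 = 3 remainder 1
3 ÷ 2 = 1 remainder 1
1 ÷ 2 = 0 remainder 1
Reading remainders bottom to top: 11101010101



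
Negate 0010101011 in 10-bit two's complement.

Original: 0010101011
Step 1 - Invert all bits: 1101010100
Step 2 - Add 1: 1101010101
Verification: 0010101011 + 1101010101 = 10000000000; discarding the end carry (carry out of the top bit) leaves the 10-bit value 0000000000, as required for x + (-x)



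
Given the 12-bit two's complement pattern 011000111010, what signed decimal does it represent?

Binary: 011000111010
Sign bit: 0 (non-negative)
Read directly as an unsigned value:
011000111010 = 1024 + 512 + 32 + 16 + 8 + 2 = 1594
Value: 1594



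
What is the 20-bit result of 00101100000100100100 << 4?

Original: 00101100000100100100 (decimal 180516)
Shift left by 4 positions
Append 4 zeros on the right and drop the 4 high bits that overflow the 20-bit width
Result: 11000001001001000000 (decimal 791104)
Equivalent: 180516 << 4 = 180516 × 2^4 = 2888256, truncated to 20 bits = 791104



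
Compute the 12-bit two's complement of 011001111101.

Original: 011001111101
Step 1 - Invert all bits: 100110000010
Step 2 - Add 1: 100110000011
Verification: 011001111101 + 100110000011 = 1000000000000; discarding the end carry (carry out of the top bit) leaves the 12-bit value 000000000000, as required for x + (-x)



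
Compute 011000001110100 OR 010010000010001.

OR: 1 when either bit is 1
  011000001110100
| 010010000010001
-----------------
  011010001110101
Decimal: 12404 | 9233 = 13429



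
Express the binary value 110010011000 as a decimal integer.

Sum of powers of 2 for each 1-bit:
2^3 + 2^4 + 2^7 + 2^10 + 2^11
= 8 + 16 + 128 + 1024 + 2048
= 3224



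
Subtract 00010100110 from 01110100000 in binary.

Method 1 - Direct subtraction (column by column from the right: bit − bit − borrow-in; if negative, add 2 and borrow 1 from the next column):
borrow: 00111111100
        01110100000
-       00010100110
-------------------
        01011111010

Method 2 - Add two's complement:
Two's complement of 00010100110: invert → 11101011001, add 1 → 11101011010
  01110100000
+ 11101011010
-------------
 101011111010  (end carry out of the top bit = 1)
Discarding the end carry: 01011111010
Decimal check:
  01110100000 = 512 + 256 + 128 + 32 = 928
  00010100110 = 128 + 32 + 4 + 2 = 166
  928 - 166 = 762, and 01011111010 = 512 + 128 + 64 + 32 + 16 + 8 + 2 = 762 ✓



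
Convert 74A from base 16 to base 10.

Expand by place value (powers of 16):
Digit values: A = 10
74A = 7 × 16^2 + 4 × 16^1 + 10 × 16^0
= 7 × 256 + 4 × 16 + 10 × 1
= 1792 + 64 + 10
= 1866



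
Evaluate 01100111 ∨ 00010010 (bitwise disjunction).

OR: 1 when either bit is 1
  01100111
| 00010010
----------
  01110111
Decimal: 103 | 18 = 119



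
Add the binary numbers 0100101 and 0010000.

Add column by column from the right: bit + bit + carry-in; write the sum mod 2, carry 1 when the sum is 2 or 3.
carry:  0000000
        0100101
+       0010000
---------------
       00110101
(the carry out of the leftmost column, 0, becomes the leading bit)
Decimal check:
  0100101 = 32 + 4 + 1 = 37
  0010000 = 16
  37 + 16 = 53, and 00110101 = 32 + 16 + 4 + 1 = 53 ✓



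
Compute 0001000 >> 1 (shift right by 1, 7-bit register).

Original: 0001000 (decimal 8)
Shift right by 1 position
Drop the 1 low bit; fill with zero on the left
Result: 0000100 (decimal 4)
Equivalent: 8 >> 1 = 8 ÷ 2^1 = 4



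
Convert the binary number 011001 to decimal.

Sum of powers of 2 for each 1-bit:
2^0 + 2^3 + 2^4
= 1 + 8 + 16
= 25



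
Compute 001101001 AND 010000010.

AND: 1 only when both bits are 1
  001101001
& 010000010
-----------
  000000000
Decimal: 105 & 130 = 0



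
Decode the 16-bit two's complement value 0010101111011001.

Binary: 0010101111011001
Sign bit: 0 (non-negative)
Read directly as an unsigned value:
0010101111011001 = 8192 + 2048 + 512 + 256 + 128 + 64 + 16 + 8 + 1 = 11225
Value: 11225



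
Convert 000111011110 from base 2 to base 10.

Sum of powers of 2 for each 1-bit:
2^1 + 2^2 + 2^3 + 2^4 + 2^6 + 2^7 + 2^8
= 2 + 4 + 8 + 16 + 64 + 128 + 256
= 478



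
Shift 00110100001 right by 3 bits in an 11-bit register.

Original: 00110100001 (decimal 417)
Shift right by 3 positions
Drop the 3 low bits; fill with zeros on the left
Result: 00000110100 (decimal 52)
Equivalent: 417 >> 3 = 417 ÷ 2^3 = 52



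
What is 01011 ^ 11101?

XOR: 1 when bits differ
  01011
^ 11101
-------
  10110
Decimal: 11 ^ 29 = 22



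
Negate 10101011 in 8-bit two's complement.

Original (sign bit 1, negative): 10101011
Step 1 - Invert all bits: 01010100
Step 2 - Add 1: 01010101
Verification: 10101011 + 01010101 = 100000000; discarding the end carry (carry out of the top bit) leaves the 8-bit value 00000000, as required for x + (-x)



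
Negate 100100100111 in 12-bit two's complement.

Original (sign bit 1, negative): 100100100111
Step 1 - Invert all bits: 011011011000
Step 2 - Add 1: 011011011001
Verification: 100100100111 + 011011011001 = 1000000000000; discarding the end carry (carry out of the top bit) leaves the 12-bit value 000000000000, as required for x + (-x)



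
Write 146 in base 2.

Using repeated division by 2:
146 ÷ 2 = 73 remainder 0
73 ÷ 2 = 36 remainder 1
36 ÷ 2 = 18 remainder 0
18 ÷ 2 = 9 remainder 0
9 ÷ 2 = 4 remainder 1
4 ÷ 2 = 2 remainder 0
2 ÷ 2 = 1 remainder 0
1 ÷ 2 = 0 remainder 1
Reading remainders bottom to top: 10010010



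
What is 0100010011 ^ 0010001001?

XOR: 1 when bits differ
  0100010011
^ 0010001001
------------
  0110011010
Decimal: 275 ^ 137 = 410



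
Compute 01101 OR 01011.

OR: 1 when either bit is 1
  01101
| 01011
-------
  01111
Decimal: 13 | 11 = 15



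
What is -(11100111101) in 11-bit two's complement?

Original (sign bit 1, negative): 11100111101
Step 1 - Invert all bits: 00011000010
Step 2 - Add 1: 00011000011
Verification: 11100111101 + 00011000011 = 100000000000; discarding the end carry (carry out of the top bit) leaves the 11-bit value 00000000000, as required for x + (-x)



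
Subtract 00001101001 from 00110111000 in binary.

Method 1 - Direct subtraction (column by column from the right: bit − bit − borrow-in; if negative, add 2 and borrow 1 from the next column):
borrow: 00010011110
        00110111000
-       00001101001
-------------------
        00101001111

Method 2 - Add two's complement:
Two's complement of 00001101001: invert → 11110010110, add 1 → 11110010111
  00110111000
+ 11110010111
-------------
 100101001111  (end carry out of the top bit = 1)
Discarding the end carry: 00101001111
Decimal check:
  00110111000 = 256 + 128 + 32 + 16 + 8 = 440
  00001101001 = 64 + 32 + 8 + 1 = 105
  440 - 105 = 335, and 00101001111 = 256 + 64 + 8 + 4 + 2 + 1 = 335 ✓



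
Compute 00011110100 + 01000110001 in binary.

Add column by column from the right: bit + bit + carry-in; write the sum mod 2, carry 1 when the sum is 2 or 3.
carry:  00111100000
        00011110100
+       01000110001
-------------------
       001100100101
(the carry out of the leftmost column, 0, becomes the leading bit)
Decimal check:
  00011110100 = 128 + 64 + 32 + 16 + 4 = 244
  01000110001 = 512 + 32 + 16 + 1 = 561
  244 + 561 = 805, and 001100100101 = 512 + 256 + 32 + 4 + 1 = 805 ✓



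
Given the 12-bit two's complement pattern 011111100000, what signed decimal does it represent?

Binary: 011111100000
Sign bit: 0 (non-negative)
Read directly as an unsigned value:
011111100000 = 1024 + 512 + 256 + 128 + 64 + 32 = 2016
Value: 2016



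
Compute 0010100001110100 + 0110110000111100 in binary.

Add column by column from the right: bit + bit + carry-in; write the sum mod 2, carry 1 when the sum is 2 or 3.
carry:  1101000011111000
        0010100001110100
+       0110110000111100
------------------------
       01001010010110000
(the carry out of the leftmost column, 0, becomes the leading bit)
Decimal check:
  0010100001110100 = 8192 + 2048 + 64 + 32 + 16 + 4 = 10356
  0110110000111100 = 16384 + 8192 + 2048 + 1024 + 32 + 16 + 8 + 4 = 27708
  10356 + 27708 = 38064, and 01001010010110000 = 32768 + 4096 + 1024 + 128 + 32 + 16 = 38064 ✓



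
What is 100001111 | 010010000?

OR: 1 when either bit is 1
  100001111
| 010010000
-----------
  110011111
Decimal: 271 | 144 = 415



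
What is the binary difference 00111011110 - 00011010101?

Method 1 - Direct subtraction (column by column from the right: bit − bit − borrow-in; if negative, add 2 and borrow 1 from the next column):
borrow: 00000000010
        00111011110
-       00011010101
-------------------
        00100001001

Method 2 - Add two's complement:
Two's complement of 00011010101: invert → 11100101010, add 1 → 11100101011
  00111011110
+ 11100101011
-------------
 100100001001  (end carry out of the top bit = 1)
Discarding the end carry: 00100001001
Decimal check:
  00111011110 = 256 + 128 + 64 + 16 + 8 + 4 + 2 = 478
  00011010101 = 128 + 64 + 16 + 4 + 1 = 213
  478 - 213 = 265, and 00100001001 = 256 + 8 + 1 = 265 ✓



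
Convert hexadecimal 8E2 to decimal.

Expand by place value (powers of 16):
Digit values: E = 14
8E2 = 8 × 16^2 + 14 × 16^1 + 2 × 16^0
= 8 × 256 + 14 × 16 + 2 × 1
= 2048 + 224 + 2
= 2274



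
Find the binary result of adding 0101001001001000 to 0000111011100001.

Add column by column from the right: bit + bit + carry-in; write the sum mod 2, carry 1 when the sum is 2 or 3.
carry:  0011110110000000
        0101001001001000
+       0000111011100001
------------------------
       00110000100101001
(the carry out of the leftmost column, 0, becomes the leading bit)
Decimal check:
  0101001001001000 = 16384 + 4096 + 512 + 64 + 8 = 21064
  0000111011100001 = 2048 + 1024 + 512 + 128 + 64 + 32 + 1 = 3809
  21064 + 3809 = 24873, and 00110000100101001 = 16384 + 8192 + 256 + 32 + 8 + 1 = 24873 ✓



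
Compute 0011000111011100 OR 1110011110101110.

OR: 1 when either bit is 1
  0011000111011100
| 1110011110101110
------------------
  1111011111111110
Decimal: 12764 | 59310 = 63486



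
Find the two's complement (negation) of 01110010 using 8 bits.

Original: 01110010
Step 1 - Invert all bits: 10001101
Step 2 - Add 1: 10001110
Verification: 01110010 + 10001110 = 100000000; discarding the end carry (carry out of the top bit) leaves the 8-bit value 00000000, as required for x + (-x)



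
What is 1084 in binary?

Using repeated division by 2:
1084 ÷ 2 = 542 remainder 0
542 ÷ 2 = 271 remainder 0
271 ÷ 2 = 135 remainder 1
135 ÷ 2 = 67 remainder 1
67 ÷ 2 = 33 remainder 1
33 ÷ 2 = 16 remainder 1
16 ÷ 2 = 8 remainder 0
8 ÷ 2 = 4 remainder 0
4 ÷ 2 = 2 remainder 0
2 ÷ 2 = 1 remainder 0
1 ÷ 2 = 0 remainder 1
Reading remainders bottom to top: 10000111100



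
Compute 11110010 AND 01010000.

AND: 1 only when both bits are 1
  11110010
& 01010000
----------
  01010000
Decimal: 242 & 80 = 80



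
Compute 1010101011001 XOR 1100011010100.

XOR: 1 when bits differ
  1010101011001
^ 1100011010100
---------------
  0110110001101
Decimal: 5465 ^ 6356 = 3469



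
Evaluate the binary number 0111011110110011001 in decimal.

Sum of powers of 2 for each 1-bit:
2^0 + 2^3 + 2^4 + 2^7 + 2^8 + 2^10 + 2^11 + 2^12 + 2^13 + 2^15 + 2^16 + 2^17
= 1 + 8 + 16 + 128 + 256 + 1024 + 2048 + 4096 + 8192 + 32768 + 65536 + 131072
= 245145



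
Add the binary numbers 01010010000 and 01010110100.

Add column by column from the right: bit + bit + carry-in; write the sum mod 2, carry 1 when the sum is 2 or 3.
carry:  10101100000
        01010010000
+       01010110100
-------------------
       010101000100
(the carry out of the leftmost column, 0, becomes the leading bit)
Decimal check:
  01010010000 = 512 + 128 + 16 = 656
  01010110100 = 512 + 128 + 32 + 16 + 4 = 692
  656 + 692 = 1348, and 010101000100 = 1024 + 256 + 64 + 4 = 1348 ✓



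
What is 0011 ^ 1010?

XOR: 1 when bits differ
  0011
^ 1010
------
  1001
Decimal: 3 ^ 10 = 9



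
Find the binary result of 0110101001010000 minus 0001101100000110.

Method 1 - Direct subtraction (column by column from the right: bit − bit − borrow-in; if negative, add 2 and borrow 1 from the next column):
borrow: 0011111000011100
        0110101001010000
-       0001101100000110
------------------------
        0100111101001010

Method 2 - Add two's complement:
Two's complement of 0001101100000110: invert → 1110010011111001, add 1 → 1110010011111010
  0110101001010000
+ 1110010011111010
------------------
 10100111101001010  (end carry out of the top bit = 1)
Discarding the end carry: 0100111101001010
Decimal check:
  0110101001010000 = 16384 + 8192 + 2048 + 512 + 64 + 16 = 27216
  0001101100000110 = 4096 + 2048 + 512 + 256 + 4 + 2 = 6918
  27216 - 6918 = 20298, and 0100111101001010 = 16384 + 2048 + 1024 + 512 + 256 + 64 + 8 + 2 = 20298 ✓



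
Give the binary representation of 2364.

Using repeated division by 2:
2364 ÷ 2 = 1182 remainder 0
1182 ÷ 2 = 591 remainder 0
591 ÷ 2 = 295 remainder 1
295 ÷ 2 = 147 remainder 1
147 ÷ 2 = 73 remainder 1
73 ÷ 2 = 36 remainder 1
36 ÷ 2 = 18 remainder 0
18 ÷ 2 = 9 remainder 0
9 ÷ 2 = 4 remainder 1
4 ÷ 2 = 2 remainder 0
2 ÷ 2 = 1 remainder 0
1 ÷ 2 = 0 remainder 1
Reading remainders bottom to top: 100100111100



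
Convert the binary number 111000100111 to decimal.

Sum of powers of 2 for each 1-bit:
2^0 + 2^1 + 2^2 + 2^5 + 2^9 + 2^10 + 2^11
= 1 + 2 + 4 + 32 + 512 + 1024 + 2048
= 3623



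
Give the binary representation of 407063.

Using repeated division by 2:
407063 ÷ 2 = 203531 remainder 1
203531 ÷ 2 = 101765 remainder 1
101765 ÷ 2 = 50882 remainder 1
50882 ÷ 2 = 25441 remainder 0
25441 ÷ 2 = 12720 remainder 1
12720 ÷ 2 = 6360 remainder 0
6360 ÷ 2 = 3180 remainder 0
3180 ÷ 2 = 1590 remainder 0
1590 ÷ 2 = 795 remainder 0
795 ÷ 2 = 397 remainder 1
397 ÷ 2 = 198 remainder 1
198 ÷ 2 = 99 remainder 0
99 ÷ 2 = 49 remainder 1
49 ÷ 2 = 24 remainder 1
24 ÷ 2 = 12 remainder 0
12 ÷ 2 = 6 remainder 0
6 ÷ 2 = 3 remainder 0
3 ÷ 2 = 1 remainder 1
1 ÷ 2 = 0 remainder 1
Reading remainders bottom to top: 1100011011000010111



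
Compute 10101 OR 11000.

OR: 1 when either bit is 1
  10101
| 11000
-------
  11101
Decimal: 21 | 24 = 29



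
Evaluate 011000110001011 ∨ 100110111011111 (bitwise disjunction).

OR: 1 when either bit is 1
  011000110001011
| 100110111011111
-----------------
  111110111011111
Decimal: 12683 | 19935 = 32223



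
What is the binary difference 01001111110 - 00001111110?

Method 1 - Direct subtraction (column by column from the right: bit − bit − borrow-in; if negative, add 2 and borrow 1 from the next column):
borrow: 00000000000
        01001111110
-       00001111110
-------------------
        01000000000

Method 2 - Add two's complement:
Two's complement of 00001111110: invert → 11110000001, add 1 → 11110000010
  01001111110
+ 11110000010
-------------
 101000000000  (end carry out of the top bit = 1)
Discarding the end carry: 01000000000
Decimal check:
  01001111110 = 512 + 64 + 32 + 16 + 8 + 4 + 2 = 638
  00001111110 = 64 + 32 + 16 + 8 + 4 + 2 = 126
  638 - 126 = 512, and 01000000000 = 512 ✓



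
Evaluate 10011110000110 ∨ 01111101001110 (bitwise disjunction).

OR: 1 when either bit is 1
  10011110000110
| 01111101001110
----------------
  11111111001110
Decimal: 10118 | 8014 = 16334



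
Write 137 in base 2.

Using repeated division by 2:
137 ÷ 2 = 68 remainder 1
68 ÷ 2 = 34 remainder 0
34 ÷ 2 = 17 remainder 0
17 ÷ 2 = 8 remainder 1
8 ÷ 2 = 4 remainder 0
4 ÷ 2 = 2 remainder 0
2 ÷ 2 = 1 remainder 0
1 ÷ 2 = 0 remainder 1
Reading remainders bottom to top: 10001001



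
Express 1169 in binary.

Using repeated division by 2:
1169 ÷ 2 = 584 remainder 1
584 ÷ 2 = 292 remainder 0
292 ÷ 2 = 146 remainder 0
146 ÷ 2 = 73 remainder 0
73 ÷ 2 = 36 remainder 1
36 ÷ 2 = 18 remainder 0
18 ÷ 2 = 9 remainder 0
9 ÷ 2 = 4 remainder 1
4 ÷ 2 = 2 remainder 0
2 ÷ 2 = 1 remainder 0
1 ÷ 2 = 0 remainder 1
Reading remainders bottom to top: 10010010001



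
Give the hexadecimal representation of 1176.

Using repeated division by 16 (digits 10–15 are A–F):
1176 ÷ 16 = 73 remainder 8
73 ÷ 16 = 4 remainder 9
4 ÷ 16 = 0 remainder 4
Reading remainders bottom to top: 498



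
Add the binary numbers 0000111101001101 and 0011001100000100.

Add column by column from the right: bit + bit + carry-in; write the sum mod 2, carry 1 when the sum is 2 or 3.
carry:  0111111000011000
        0000111101001101
+       0011001100000100
------------------------
       00100001001010001
(the carry out of the leftmost column, 0, becomes the leading bit)
Decimal check:
  0000111101001101 = 2048 + 1024 + 512 + 256 + 64 + 8 + 4 + 1 = 3917
  0011001100000100 = 8192 + 4096 + 512 + 256 + 4 = 13060
  3917 + 13060 = 16977, and 00100001001010001 = 16384 + 512 + 64 + 16 + 1 = 16977 ✓

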